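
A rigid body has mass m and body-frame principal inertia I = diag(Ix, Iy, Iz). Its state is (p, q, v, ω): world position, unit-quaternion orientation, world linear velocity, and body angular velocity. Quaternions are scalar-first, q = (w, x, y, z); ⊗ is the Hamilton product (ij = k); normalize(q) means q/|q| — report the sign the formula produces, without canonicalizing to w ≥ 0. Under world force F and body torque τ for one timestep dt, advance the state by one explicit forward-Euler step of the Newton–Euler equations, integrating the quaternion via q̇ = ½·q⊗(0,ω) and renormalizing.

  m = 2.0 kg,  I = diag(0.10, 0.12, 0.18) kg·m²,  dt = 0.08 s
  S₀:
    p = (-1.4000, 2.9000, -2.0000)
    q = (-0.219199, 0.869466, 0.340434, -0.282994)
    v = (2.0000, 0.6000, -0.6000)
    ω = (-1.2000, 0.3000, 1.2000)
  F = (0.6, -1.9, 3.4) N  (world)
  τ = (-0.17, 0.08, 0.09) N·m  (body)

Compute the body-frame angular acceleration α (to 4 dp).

α = (-1.9160, -0.2933, 0.5400)

gyro term ω×Iω = (0.0216, 0.1152, -0.0072)
angular accel α = (-1.9160, -0.2933, 0.5400)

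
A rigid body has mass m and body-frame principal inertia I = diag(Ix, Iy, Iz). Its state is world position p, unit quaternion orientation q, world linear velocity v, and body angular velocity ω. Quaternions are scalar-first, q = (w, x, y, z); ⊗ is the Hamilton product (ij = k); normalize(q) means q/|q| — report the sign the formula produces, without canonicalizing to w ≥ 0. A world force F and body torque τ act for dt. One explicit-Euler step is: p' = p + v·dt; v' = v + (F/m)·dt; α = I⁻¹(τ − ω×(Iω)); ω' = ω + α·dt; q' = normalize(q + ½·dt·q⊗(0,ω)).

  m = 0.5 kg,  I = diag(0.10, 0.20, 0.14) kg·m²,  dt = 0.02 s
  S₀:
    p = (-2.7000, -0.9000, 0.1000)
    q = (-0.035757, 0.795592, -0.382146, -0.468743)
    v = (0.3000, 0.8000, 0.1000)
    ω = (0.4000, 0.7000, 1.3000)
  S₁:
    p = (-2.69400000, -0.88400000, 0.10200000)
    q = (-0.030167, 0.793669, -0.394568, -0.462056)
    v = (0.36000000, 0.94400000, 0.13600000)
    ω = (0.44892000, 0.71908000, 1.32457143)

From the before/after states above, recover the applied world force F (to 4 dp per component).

F = (1.5000, 3.6000, 0.9000)

Δv = v₁−v₀ = (0.06000000, 0.14400000, 0.03600000)
F = m·Δv/dt = (1.5000, 3.6000, 0.9000)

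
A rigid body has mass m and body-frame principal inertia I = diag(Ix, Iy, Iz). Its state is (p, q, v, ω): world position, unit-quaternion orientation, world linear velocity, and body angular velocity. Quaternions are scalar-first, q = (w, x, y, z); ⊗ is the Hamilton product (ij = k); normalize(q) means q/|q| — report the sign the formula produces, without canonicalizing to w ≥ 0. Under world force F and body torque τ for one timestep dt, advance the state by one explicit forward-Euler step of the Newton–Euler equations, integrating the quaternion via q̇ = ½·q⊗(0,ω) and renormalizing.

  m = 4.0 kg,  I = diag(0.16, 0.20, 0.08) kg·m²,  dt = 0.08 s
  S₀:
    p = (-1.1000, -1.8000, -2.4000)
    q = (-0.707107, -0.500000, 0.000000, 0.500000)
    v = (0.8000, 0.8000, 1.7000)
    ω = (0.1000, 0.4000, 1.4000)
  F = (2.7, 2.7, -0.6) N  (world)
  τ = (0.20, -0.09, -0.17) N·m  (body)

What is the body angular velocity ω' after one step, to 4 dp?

gyro term ω×Iω = (-0.0672, 0.0112, 0.0016)
angular accel α = (1.6700, -0.5060, -2.1450)
ω + α·dt = (0.2336, 0.3595, 1.2284)

ω' = (0.2336, 0.3595, 1.2284)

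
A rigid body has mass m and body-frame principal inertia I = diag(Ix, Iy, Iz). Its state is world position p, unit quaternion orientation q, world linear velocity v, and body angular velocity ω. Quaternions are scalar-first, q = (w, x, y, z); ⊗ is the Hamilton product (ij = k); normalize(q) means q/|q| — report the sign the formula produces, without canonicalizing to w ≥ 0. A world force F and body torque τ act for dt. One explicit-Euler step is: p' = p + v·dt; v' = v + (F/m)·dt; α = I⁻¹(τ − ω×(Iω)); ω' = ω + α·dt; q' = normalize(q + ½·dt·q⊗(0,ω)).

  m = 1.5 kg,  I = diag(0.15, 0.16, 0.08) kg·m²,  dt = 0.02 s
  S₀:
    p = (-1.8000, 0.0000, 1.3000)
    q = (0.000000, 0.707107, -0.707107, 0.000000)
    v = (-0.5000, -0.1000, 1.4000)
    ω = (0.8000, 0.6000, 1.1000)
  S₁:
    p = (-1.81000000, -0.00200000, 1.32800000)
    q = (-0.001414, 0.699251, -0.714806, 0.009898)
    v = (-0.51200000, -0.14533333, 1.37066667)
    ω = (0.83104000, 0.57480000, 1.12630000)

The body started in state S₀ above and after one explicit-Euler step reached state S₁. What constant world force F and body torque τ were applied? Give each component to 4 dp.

F = (-0.9000, -3.4000, -2.2000)
τ = (0.1800, -0.1400, 0.1100)

velocity change Δv = (-0.01200000, -0.04533333, -0.02933333)
m·(v₁−v₀)/dt = (-0.9000, -3.4000, -2.2000)
Δω = ω₁−ω₀ = (0.03104000, -0.02520000, 0.02630000)
applied torque τ = (0.1800, -0.1400, 0.1100)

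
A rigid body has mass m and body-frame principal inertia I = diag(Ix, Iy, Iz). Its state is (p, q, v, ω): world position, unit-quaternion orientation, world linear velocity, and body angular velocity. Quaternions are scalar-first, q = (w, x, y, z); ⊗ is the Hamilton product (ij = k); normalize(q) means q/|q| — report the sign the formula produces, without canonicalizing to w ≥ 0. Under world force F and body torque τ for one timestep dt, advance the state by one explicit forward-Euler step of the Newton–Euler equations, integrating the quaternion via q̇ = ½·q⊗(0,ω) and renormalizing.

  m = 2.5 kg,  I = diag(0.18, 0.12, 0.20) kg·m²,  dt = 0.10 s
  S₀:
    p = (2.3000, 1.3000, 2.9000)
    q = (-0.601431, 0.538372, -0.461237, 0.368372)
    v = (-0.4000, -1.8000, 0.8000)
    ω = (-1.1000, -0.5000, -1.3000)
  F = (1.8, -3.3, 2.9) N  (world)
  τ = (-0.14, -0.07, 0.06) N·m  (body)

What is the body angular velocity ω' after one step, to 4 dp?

ω' = (-1.2067, -0.5345, -1.2535)

precession coupling ω×(Iω) = (0.0520, -0.0286, -0.0330)
angular accel α = (-1.0667, -0.3450, 0.4650)
ω' = ω + α·dt = (-1.2067, -0.5345, -1.2535)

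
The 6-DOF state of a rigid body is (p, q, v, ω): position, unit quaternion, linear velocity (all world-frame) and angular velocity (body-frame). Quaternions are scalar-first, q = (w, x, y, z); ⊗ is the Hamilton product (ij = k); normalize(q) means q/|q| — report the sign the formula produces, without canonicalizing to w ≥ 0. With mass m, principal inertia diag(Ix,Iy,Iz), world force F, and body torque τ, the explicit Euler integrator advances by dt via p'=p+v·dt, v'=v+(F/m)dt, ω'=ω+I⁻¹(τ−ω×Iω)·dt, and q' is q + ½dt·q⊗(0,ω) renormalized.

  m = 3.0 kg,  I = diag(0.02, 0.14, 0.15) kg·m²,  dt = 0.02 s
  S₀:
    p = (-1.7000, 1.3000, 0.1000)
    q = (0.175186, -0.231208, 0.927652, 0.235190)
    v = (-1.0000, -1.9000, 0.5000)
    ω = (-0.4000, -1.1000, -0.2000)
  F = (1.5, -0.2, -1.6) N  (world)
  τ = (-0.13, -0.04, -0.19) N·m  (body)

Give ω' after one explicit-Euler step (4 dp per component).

ω' = (-0.5322, -1.1042, -0.2324)

(τ − ω×Iω)/I = (-6.6100, -0.2114, -1.6187)
new body rate ω' = (-0.5322, -1.1042, -0.2324)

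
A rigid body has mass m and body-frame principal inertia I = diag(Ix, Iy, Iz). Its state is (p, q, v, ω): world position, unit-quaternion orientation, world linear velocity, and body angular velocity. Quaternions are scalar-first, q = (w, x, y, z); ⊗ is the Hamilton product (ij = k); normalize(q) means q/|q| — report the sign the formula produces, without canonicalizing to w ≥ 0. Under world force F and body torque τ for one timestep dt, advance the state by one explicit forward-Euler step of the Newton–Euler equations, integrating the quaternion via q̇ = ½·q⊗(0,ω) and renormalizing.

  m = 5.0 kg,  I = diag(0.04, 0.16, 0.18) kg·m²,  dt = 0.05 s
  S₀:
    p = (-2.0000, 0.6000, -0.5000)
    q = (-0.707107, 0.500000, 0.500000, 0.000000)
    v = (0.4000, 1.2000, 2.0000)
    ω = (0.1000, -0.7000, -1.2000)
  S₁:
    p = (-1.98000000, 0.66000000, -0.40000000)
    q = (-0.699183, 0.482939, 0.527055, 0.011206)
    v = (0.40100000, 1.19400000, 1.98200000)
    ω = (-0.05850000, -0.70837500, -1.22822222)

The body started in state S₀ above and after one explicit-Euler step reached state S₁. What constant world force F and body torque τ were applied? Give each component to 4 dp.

F = (0.1000, -0.6000, -1.8000)
τ = (-0.1100, -0.0100, -0.1100)

ω₁ − ω₀ = (-0.15850000, -0.00837500, -0.02822222)
ω₀×(Iω₀) = (0.0168, 0.0168, -0.0084)
τ = I·(Δω/dt) + ω₀×(Iω₀) = (-0.1100, -0.0100, -0.1100)
v₁ − v₀ = (0.00100000, -0.00600000, -0.01800000)
F = m·Δv/dt = (0.1000, -0.6000, -1.8000)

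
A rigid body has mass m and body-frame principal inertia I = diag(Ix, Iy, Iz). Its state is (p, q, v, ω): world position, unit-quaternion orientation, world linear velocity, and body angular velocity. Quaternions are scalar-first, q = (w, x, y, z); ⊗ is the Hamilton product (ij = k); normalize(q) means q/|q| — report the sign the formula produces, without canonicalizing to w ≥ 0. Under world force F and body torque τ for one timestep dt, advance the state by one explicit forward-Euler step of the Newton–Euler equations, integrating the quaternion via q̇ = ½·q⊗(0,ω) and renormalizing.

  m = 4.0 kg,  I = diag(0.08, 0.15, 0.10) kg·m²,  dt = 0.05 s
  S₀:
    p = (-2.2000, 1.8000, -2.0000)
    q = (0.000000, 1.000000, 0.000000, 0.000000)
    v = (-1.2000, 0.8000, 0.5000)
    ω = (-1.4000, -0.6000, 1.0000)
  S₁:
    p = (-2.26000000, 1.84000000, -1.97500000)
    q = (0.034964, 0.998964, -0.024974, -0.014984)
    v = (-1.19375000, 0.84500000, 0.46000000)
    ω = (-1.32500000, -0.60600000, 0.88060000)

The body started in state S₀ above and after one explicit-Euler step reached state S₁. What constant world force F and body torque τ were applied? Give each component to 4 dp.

Δv = v₁−v₀ = (0.00625000, 0.04500000, -0.04000000)
m·(v₁−v₀)/dt = (0.5000, 3.6000, -3.2000)
rate change Δω = (0.07500000, -0.00600000, -0.11940000)
ω₀×(Iω₀) = (0.0300, 0.0280, 0.0588)
applied torque τ = (0.1500, 0.0100, -0.1800)

F = (0.5000, 3.6000, -3.2000)
τ = (0.1500, 0.0100, -0.1800)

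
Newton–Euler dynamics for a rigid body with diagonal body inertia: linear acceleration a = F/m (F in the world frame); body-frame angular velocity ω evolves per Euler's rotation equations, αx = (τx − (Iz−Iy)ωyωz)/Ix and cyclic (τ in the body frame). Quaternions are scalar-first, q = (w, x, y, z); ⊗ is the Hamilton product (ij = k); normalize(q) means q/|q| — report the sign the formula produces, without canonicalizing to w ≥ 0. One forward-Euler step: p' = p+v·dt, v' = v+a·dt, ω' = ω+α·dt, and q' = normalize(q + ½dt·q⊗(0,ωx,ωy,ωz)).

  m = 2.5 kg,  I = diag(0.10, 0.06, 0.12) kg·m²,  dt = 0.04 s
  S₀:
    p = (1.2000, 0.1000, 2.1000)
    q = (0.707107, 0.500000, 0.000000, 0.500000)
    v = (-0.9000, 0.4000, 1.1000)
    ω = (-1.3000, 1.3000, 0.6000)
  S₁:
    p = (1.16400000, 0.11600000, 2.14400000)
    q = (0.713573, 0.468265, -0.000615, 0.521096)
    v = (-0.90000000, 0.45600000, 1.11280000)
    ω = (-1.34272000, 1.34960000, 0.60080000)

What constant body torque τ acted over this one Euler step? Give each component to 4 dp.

τ = (-0.0600, 0.0900, 0.0700)

rate change Δω = (-0.04272000, 0.04960000, 0.00080000)
precession coupling = (0.0468, 0.0156, 0.0676)
I·α + gyro = (-0.0600, 0.0900, 0.0700)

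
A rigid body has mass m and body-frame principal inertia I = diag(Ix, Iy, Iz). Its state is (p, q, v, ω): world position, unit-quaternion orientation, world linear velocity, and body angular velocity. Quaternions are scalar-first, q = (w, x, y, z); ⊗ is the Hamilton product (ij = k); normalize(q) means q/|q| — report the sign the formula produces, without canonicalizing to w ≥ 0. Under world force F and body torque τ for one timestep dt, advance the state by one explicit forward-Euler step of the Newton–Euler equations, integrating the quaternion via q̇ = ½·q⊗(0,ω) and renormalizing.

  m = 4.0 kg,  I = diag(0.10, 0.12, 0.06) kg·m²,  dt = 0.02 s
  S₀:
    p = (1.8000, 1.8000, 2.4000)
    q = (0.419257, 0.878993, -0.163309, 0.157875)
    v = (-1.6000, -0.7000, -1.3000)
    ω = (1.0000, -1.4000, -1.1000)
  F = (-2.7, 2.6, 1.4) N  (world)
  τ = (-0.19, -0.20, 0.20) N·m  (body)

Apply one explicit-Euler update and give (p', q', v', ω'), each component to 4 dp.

p' = (1.7680, 1.7860, 2.3740)
q' = (0.4098, 0.8870, -0.1579, 0.1426)
v' = (-1.6135, -0.6870, -1.2930)
ω' = (0.9805, -1.4260, -1.0240)

gyro term ω×Iω = (-0.0924, -0.0440, -0.0280)
angular accel α = (-0.9760, -1.3000, 3.8000)
new body rate ω' = (0.9805, -1.4260, -1.0240)
q⊗(0,ω) = (-0.9339631, 0.8199219, 0.5378075, -1.5284639)
q + ½dt·q⊗(0,ω), renormalized = (0.4098, 0.8870, -0.1579, 0.1426)
a = (-0.6750, 0.6500, 0.3500)
new position p' = (1.7680, 1.7860, 2.3740)
v + (F/m)dt = (-1.6135, -0.6870, -1.2930)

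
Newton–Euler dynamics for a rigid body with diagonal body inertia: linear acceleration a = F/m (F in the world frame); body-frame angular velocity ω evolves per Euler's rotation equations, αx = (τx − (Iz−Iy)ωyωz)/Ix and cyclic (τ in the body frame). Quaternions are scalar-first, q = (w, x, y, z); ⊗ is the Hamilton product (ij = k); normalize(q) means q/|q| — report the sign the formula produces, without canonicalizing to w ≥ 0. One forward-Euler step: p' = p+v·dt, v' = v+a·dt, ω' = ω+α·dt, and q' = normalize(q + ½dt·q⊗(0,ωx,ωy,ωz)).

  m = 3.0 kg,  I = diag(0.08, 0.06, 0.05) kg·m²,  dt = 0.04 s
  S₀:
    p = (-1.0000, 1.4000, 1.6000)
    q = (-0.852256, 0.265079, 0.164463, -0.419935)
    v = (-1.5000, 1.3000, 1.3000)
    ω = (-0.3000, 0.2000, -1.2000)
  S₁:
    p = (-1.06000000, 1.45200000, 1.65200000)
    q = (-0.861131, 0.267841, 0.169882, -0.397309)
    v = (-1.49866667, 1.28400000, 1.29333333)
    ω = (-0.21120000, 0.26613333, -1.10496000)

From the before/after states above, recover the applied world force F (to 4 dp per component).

F = (0.1000, -1.2000, -0.5000)

Δv = v₁−v₀ = (0.00133333, -0.01600000, -0.00666667)
applied force F = (0.1000, -1.2000, -0.5000)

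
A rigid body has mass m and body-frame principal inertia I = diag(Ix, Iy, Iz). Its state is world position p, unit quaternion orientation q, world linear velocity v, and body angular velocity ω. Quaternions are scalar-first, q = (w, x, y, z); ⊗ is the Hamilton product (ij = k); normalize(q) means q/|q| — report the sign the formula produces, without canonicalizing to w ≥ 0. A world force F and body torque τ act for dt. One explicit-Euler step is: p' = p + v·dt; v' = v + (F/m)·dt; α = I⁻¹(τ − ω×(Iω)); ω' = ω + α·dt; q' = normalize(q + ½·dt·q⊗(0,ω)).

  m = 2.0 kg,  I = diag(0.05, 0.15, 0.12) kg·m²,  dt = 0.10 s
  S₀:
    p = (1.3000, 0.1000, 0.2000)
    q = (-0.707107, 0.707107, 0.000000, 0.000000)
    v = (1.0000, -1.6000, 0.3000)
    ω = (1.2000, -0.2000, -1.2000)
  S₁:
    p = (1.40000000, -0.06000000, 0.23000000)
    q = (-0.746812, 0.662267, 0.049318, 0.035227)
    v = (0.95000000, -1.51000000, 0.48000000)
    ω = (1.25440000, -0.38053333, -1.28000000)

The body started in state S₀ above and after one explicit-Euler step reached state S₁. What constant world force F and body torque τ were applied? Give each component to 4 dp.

F = (-1.0000, 1.8000, 3.6000)
τ = (0.0200, -0.1700, -0.1200)

v₁ − v₀ = (-0.05000000, 0.09000000, 0.18000000)
m·(v₁−v₀)/dt = (-1.0000, 1.8000, 3.6000)
Δω = ω₁−ω₀ = (0.05440000, -0.18053333, -0.08000000)
gyro term ω₀×Iω₀ = (-0.0072, 0.1008, -0.0240)
τ = I·(Δω/dt) + ω₀×(Iω₀) = (0.0200, -0.1700, -0.1200)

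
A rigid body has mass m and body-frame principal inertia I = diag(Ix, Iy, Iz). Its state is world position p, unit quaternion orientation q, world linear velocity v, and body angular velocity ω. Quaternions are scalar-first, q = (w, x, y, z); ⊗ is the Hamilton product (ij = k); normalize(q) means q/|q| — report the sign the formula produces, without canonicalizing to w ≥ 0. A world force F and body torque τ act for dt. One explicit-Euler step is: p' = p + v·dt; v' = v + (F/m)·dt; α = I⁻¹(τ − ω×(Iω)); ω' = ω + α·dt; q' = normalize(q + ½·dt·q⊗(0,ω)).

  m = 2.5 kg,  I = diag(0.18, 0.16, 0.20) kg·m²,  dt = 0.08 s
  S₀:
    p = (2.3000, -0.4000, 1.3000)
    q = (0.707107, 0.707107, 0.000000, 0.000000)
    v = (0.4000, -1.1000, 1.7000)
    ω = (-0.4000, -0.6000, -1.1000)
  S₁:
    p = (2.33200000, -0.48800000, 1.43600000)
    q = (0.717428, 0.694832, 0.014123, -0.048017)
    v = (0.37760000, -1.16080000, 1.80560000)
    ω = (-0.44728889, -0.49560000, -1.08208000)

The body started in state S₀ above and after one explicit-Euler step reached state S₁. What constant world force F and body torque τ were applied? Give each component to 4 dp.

F = (-0.7000, -1.9000, 3.3000)
τ = (-0.0800, 0.2000, 0.0400)

v₁ − v₀ = (-0.02240000, -0.06080000, 0.10560000)
F = m·Δv/dt = (-0.7000, -1.9000, 3.3000)
ω₁ − ω₀ = (-0.04728889, 0.10440000, 0.01792000)
ω₀×(Iω₀) = (0.0264, -0.0088, -0.0048)
τ = I·(Δω/dt) + ω₀×(Iω₀) = (-0.0800, 0.2000, 0.0400)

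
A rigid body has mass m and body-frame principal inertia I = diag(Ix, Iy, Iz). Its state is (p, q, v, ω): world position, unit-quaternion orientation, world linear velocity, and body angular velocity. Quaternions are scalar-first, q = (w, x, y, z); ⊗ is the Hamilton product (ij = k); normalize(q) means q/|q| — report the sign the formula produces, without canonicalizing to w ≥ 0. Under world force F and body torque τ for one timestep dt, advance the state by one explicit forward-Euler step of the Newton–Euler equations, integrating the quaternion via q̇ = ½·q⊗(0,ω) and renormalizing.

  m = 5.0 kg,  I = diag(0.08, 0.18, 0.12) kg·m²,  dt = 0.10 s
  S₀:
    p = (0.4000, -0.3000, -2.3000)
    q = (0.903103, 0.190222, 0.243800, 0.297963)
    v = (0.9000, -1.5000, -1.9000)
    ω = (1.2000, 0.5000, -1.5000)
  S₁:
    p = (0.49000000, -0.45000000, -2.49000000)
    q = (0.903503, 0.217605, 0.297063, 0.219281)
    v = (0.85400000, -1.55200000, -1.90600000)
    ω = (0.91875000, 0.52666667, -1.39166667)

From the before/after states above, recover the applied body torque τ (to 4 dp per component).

Δω = ω₁−ω₀ = (-0.28125000, 0.02666667, 0.10833333)
I·α + gyro = (-0.1800, 0.1200, 0.1900)

τ = (-0.1800, 0.1200, 0.1900)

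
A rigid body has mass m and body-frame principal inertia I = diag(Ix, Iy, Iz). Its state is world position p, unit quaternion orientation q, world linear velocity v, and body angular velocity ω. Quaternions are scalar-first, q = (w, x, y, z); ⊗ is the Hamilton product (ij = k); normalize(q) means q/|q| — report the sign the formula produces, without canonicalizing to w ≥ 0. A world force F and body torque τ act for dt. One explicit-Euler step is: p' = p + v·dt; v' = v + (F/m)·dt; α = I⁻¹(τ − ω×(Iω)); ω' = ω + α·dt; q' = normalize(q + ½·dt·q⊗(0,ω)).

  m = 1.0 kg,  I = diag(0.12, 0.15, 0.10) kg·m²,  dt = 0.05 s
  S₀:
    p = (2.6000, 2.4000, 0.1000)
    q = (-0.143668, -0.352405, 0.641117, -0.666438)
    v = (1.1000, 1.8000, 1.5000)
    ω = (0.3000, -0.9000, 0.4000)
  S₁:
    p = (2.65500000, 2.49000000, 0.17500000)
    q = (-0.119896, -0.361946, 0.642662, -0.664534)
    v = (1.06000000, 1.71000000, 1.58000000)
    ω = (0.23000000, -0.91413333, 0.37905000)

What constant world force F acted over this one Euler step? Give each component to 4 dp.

velocity change Δv = (-0.04000000, -0.09000000, 0.08000000)
F = m·Δv/dt = (-0.8000, -1.8000, 1.6000)

F = (-0.8000, -1.8000, 1.6000)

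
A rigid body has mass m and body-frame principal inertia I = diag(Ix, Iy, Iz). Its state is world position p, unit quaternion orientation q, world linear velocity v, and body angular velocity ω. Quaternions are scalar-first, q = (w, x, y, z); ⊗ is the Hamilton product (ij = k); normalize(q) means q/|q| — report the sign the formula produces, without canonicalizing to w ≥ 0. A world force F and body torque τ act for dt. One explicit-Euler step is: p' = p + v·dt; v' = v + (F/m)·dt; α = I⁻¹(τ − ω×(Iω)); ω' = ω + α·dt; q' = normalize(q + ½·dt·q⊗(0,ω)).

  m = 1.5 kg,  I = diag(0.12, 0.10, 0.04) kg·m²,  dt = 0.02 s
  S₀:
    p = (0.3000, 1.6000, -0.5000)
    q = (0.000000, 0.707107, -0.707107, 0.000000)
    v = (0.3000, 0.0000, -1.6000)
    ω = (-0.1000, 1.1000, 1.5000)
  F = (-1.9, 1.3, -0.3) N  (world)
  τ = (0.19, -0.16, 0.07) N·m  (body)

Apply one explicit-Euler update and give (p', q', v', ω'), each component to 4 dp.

p' = (0.3060, 1.6000, -0.5320)
q' = (0.0085, 0.6964, -0.7176, 0.0071)
v' = (0.2747, 0.0173, -1.6040)
ω' = (-0.0518, 1.0704, 1.5339)

new position p' = (0.3060, 1.6000, -0.5320)
v' = v + a·dt = (0.2747, 0.0173, -1.6040)
angular accel α = (2.4083, -1.4800, 1.6950)
ω + α·dt = (-0.0518, 1.0704, 1.5339)
q⊗(0,ω) = (0.8485284, -1.0606605, -1.0606605, 0.7071070)
q' = normalize(q + ½dt·q⊗(0,ω)) = (0.0085, 0.6964, -0.7176, 0.0071)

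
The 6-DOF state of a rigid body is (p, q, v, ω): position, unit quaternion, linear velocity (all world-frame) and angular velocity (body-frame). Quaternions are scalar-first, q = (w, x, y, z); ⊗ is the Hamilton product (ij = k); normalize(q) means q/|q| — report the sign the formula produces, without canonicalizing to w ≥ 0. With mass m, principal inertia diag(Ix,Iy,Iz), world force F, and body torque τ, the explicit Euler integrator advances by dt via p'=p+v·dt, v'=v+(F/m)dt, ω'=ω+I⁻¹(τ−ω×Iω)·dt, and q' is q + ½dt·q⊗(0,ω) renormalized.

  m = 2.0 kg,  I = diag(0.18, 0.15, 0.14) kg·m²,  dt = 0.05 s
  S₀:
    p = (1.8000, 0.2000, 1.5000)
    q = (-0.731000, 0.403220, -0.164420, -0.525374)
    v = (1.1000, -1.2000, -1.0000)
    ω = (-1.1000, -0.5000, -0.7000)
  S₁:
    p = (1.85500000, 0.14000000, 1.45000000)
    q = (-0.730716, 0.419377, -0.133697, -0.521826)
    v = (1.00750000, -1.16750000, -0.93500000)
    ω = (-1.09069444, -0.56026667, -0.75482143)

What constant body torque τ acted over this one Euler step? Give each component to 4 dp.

τ = (0.0300, -0.1500, -0.1700)

Δω = ω₁−ω₀ = (0.00930556, -0.06026667, -0.05482143)
τ = I·(Δω/dt) + ω₀×(Iω₀) = (0.0300, -0.1500, -0.1700)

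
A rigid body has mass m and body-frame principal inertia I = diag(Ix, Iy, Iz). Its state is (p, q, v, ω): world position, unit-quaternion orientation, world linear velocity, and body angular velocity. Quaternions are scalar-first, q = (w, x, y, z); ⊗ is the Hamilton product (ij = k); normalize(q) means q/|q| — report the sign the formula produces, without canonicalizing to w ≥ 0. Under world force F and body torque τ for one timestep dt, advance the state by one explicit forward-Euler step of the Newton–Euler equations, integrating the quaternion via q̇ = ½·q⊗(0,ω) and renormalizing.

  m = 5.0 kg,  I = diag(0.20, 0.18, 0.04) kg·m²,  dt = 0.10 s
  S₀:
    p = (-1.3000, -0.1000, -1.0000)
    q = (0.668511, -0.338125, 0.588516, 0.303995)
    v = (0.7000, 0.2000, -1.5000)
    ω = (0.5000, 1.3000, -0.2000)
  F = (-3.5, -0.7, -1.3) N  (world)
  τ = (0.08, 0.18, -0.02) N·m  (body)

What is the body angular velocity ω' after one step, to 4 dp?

ω' = (0.5218, 1.4089, -0.2175)

(τ − ω×Iω)/I = (0.2180, 1.0889, -0.1750)
ω + α·dt = (0.5218, 1.4089, -0.2175)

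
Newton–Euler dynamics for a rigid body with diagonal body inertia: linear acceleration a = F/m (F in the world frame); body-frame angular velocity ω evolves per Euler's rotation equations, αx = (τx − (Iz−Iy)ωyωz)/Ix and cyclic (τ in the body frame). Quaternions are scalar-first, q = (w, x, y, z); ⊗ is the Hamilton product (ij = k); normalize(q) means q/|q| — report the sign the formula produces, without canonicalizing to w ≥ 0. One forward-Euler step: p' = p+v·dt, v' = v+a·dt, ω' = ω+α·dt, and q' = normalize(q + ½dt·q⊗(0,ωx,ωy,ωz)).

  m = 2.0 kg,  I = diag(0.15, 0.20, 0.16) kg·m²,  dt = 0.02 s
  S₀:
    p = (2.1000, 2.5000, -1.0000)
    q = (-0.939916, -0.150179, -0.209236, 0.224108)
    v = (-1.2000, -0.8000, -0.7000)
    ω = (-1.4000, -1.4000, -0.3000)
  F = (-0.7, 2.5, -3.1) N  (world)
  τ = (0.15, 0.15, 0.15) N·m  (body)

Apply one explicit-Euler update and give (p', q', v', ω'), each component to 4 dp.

p' = (2.0760, 2.4840, -1.0140)
q' = (-0.9441, -0.1332, -0.1996, 0.2261)
v' = (-1.2070, -0.7750, -0.7310)
ω' = (-1.3778, -1.3846, -0.2935)

gyro term ω×Iω = (-0.0168, -0.0042, 0.0980)
(τ − ω×Iω)/I = (1.1120, 0.7710, 0.3250)
new body rate ω' = (-1.3778, -1.3846, -0.2935)
Hamilton product q⊗(0,ω) = (-0.4359486, 1.6924044, 0.9570775, 0.1992950)
q' = normalize(q + ½dt·q⊗(0,ω)) = (-0.9441, -0.1332, -0.1996, 0.2261)
a = F/m = (-0.3500, 1.2500, -1.5500)
p + v·dt = (2.0760, 2.4840, -1.0140)
v + (F/m)dt = (-1.2070, -0.7750, -0.7310)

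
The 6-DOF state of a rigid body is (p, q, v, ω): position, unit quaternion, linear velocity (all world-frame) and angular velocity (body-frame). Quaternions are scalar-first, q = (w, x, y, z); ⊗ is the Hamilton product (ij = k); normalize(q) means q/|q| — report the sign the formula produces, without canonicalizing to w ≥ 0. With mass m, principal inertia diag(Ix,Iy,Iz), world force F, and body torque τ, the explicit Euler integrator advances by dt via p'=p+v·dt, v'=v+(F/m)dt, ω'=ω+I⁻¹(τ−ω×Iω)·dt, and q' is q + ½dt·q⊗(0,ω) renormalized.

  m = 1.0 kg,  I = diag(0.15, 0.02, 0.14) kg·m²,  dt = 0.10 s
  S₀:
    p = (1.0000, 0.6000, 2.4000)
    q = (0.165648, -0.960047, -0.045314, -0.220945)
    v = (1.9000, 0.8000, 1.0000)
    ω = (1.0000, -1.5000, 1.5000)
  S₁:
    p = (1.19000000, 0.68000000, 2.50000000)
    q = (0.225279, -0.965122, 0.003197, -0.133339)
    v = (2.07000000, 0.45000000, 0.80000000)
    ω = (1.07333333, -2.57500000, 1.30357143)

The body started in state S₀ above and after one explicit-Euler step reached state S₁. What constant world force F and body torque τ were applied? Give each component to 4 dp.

F = (1.7000, -3.5000, -2.0000)
τ = (-0.1600, -0.2000, -0.0800)

v₁ − v₀ = (0.17000000, -0.35000000, -0.20000000)
F = m·Δv/dt = (1.7000, -3.5000, -2.0000)
rate change Δω = (0.07333333, -1.07500000, -0.19642857)
precession coupling = (-0.2700, 0.0150, 0.1950)
I·α + gyro = (-0.1600, -0.2000, -0.0800)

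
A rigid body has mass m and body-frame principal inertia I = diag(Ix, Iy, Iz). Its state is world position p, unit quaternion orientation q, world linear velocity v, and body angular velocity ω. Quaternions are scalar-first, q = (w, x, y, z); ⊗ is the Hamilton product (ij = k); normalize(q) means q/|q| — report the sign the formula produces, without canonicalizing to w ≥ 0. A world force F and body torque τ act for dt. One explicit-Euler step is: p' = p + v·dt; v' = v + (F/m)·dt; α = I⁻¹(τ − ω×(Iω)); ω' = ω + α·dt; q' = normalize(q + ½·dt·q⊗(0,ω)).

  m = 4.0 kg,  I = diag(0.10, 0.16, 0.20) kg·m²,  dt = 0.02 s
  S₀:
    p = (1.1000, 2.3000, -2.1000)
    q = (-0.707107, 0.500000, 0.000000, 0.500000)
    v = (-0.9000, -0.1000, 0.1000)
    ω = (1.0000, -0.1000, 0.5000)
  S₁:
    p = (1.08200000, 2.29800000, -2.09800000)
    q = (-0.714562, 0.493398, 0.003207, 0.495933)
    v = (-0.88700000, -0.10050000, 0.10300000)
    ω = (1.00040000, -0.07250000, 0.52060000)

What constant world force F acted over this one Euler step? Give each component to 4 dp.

Δv = v₁−v₀ = (0.01300000, -0.00050000, 0.00300000)
F = m·Δv/dt = (2.6000, -0.1000, 0.6000)

F = (2.6000, -0.1000, 0.6000)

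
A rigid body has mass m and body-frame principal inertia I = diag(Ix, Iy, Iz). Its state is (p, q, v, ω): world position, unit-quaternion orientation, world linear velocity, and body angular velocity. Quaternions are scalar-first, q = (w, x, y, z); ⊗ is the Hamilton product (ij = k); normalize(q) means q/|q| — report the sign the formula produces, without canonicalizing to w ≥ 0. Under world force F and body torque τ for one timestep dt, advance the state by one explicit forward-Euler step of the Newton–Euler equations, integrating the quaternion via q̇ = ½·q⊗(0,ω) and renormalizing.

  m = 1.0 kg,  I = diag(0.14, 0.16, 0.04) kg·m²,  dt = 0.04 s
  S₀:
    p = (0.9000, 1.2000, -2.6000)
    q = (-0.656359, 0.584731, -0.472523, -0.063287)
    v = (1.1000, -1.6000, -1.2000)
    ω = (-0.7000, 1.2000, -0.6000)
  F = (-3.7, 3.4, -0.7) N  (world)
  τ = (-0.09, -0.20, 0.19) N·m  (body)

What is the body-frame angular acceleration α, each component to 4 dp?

gyro term ω×Iω = (0.0864, 0.0420, -0.0168)
angular accel α = (-1.2600, -1.5125, 5.1700)

α = (-1.2600, -1.5125, 5.1700)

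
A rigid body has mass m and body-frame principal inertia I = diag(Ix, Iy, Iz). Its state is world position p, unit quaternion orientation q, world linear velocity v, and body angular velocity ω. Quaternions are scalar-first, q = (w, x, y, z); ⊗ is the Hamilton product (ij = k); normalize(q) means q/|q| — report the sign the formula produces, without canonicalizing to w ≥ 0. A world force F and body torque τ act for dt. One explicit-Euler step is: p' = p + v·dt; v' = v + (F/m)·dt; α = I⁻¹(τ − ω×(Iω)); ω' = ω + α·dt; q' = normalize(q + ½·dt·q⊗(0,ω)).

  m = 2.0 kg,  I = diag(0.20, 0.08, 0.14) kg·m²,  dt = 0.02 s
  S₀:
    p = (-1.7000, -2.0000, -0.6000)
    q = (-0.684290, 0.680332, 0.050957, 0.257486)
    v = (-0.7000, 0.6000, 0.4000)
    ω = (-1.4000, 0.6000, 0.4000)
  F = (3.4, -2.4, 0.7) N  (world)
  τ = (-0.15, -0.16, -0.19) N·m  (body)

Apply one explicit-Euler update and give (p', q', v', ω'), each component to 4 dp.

angular accel α = (-0.8220, -1.5800, -2.0771)
ω + α·dt = (-1.4164, 0.5684, 0.3585)
q⊗(0,ω) = (0.8188962, 0.8238972, -1.0431872, 0.2058230)
q + ½dt·q⊗(0,ω), renormalized = (-0.6760, 0.6885, 0.0405, 0.2595)
a = F/m = (1.7000, -1.2000, 0.3500)
new position p' = (-1.7140, -1.9880, -0.5920)
new velocity v' = (-0.6660, 0.5760, 0.4070)

p' = (-1.7140, -1.9880, -0.5920)
q' = (-0.6760, 0.6885, 0.0405, 0.2595)
v' = (-0.6660, 0.5760, 0.4070)
ω' = (-1.4164, 0.5684, 0.3585)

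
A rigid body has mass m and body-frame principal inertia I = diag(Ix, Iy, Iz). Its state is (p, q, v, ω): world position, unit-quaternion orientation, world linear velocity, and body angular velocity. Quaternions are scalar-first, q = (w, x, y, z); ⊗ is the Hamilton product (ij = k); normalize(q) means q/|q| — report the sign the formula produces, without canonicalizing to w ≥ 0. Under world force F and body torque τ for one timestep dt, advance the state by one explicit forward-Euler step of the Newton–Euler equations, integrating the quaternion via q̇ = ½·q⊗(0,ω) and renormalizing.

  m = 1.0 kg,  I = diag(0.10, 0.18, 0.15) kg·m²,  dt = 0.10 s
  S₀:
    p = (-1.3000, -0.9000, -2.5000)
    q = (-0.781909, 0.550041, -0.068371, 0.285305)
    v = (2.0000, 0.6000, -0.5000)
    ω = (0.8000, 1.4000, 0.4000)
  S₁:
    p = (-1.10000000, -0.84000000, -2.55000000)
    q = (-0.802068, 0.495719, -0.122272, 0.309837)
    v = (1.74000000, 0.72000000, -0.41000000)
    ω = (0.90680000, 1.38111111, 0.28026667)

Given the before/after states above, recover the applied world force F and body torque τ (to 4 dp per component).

v₁ − v₀ = (-0.26000000, 0.12000000, 0.09000000)
F = m·Δv/dt = (-2.6000, 1.2000, 0.9000)
Δω = ω₁−ω₀ = (0.10680000, -0.01888889, -0.11973333)
ω₀×(Iω₀) = (-0.0168, -0.0160, 0.0896)
applied torque τ = (0.0900, -0.0500, -0.0900)

F = (-2.6000, 1.2000, 0.9000)
τ = (0.0900, -0.0500, -0.0900)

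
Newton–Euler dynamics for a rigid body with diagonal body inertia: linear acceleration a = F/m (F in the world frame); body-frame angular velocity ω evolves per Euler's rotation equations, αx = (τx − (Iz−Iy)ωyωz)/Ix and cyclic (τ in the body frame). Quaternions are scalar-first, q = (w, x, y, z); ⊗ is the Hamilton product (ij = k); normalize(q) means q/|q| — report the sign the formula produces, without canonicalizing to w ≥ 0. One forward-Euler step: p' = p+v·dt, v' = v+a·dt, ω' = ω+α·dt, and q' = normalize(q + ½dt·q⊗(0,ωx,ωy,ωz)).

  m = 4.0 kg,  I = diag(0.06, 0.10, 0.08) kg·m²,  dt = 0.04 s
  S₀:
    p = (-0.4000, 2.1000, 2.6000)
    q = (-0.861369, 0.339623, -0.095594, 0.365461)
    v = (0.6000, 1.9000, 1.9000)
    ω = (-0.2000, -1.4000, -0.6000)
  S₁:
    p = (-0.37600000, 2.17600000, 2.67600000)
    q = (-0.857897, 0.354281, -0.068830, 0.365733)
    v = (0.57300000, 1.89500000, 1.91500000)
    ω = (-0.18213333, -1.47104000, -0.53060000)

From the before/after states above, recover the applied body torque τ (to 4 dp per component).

Δω = ω₁−ω₀ = (0.01786667, -0.07104000, 0.06940000)
I·α + gyro = (0.0100, -0.1800, 0.1500)

τ = (0.0100, -0.1800, 0.1500)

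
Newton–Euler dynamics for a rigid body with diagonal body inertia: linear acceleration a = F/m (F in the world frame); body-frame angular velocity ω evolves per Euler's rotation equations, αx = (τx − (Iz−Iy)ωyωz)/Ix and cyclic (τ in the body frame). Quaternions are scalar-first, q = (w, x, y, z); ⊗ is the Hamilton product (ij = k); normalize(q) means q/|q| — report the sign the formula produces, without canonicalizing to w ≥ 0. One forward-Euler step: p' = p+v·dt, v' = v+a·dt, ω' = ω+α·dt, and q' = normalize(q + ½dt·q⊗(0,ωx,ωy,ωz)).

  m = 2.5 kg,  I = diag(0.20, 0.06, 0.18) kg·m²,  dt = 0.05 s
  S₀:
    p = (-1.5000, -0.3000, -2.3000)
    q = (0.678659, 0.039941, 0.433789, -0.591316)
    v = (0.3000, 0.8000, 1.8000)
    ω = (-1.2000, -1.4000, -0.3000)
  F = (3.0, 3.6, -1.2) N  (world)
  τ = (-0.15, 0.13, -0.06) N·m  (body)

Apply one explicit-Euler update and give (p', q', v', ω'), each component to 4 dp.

precession coupling ω×(Iω) = (0.0504, 0.0072, -0.2352)
angular accel α = (-1.0020, 2.0467, 0.9733)
new body rate ω' = (-1.2501, -1.2977, -0.2513)
Hamilton product q⊗(0,ω) = (0.4778390, -1.7723699, -0.2285611, 0.2610317)
q' = normalize(q + ½dt·q⊗(0,ω)) = (0.6899, -0.0044, 0.4276, -0.5842)
a = F/m = (1.2000, 1.4400, -0.4800)
new position p' = (-1.4850, -0.2600, -2.2100)
v' = v + a·dt = (0.3600, 0.8720, 1.7760)

p' = (-1.4850, -0.2600, -2.2100)
q' = (0.6899, -0.0044, 0.4276, -0.5842)
v' = (0.3600, 0.8720, 1.7760)
ω' = (-1.2501, -1.2977, -0.2513)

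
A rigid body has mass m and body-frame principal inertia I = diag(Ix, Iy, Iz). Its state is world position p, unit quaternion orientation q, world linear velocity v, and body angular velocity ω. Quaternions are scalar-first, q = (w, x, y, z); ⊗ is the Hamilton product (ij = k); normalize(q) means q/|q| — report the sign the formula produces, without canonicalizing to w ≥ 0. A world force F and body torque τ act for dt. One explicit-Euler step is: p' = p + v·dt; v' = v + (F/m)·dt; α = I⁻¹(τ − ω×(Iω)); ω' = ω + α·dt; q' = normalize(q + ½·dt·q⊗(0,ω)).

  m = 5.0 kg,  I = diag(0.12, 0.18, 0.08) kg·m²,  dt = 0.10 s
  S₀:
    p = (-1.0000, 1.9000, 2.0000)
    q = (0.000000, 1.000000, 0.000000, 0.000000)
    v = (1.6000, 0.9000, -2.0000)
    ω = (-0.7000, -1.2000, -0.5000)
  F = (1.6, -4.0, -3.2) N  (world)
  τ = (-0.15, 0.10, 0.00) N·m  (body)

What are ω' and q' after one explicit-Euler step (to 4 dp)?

ω' = (-0.7750, -1.1522, -0.5630)
q' = (0.0349, 0.9973, 0.0249, -0.0598)

α = I⁻¹(τ − ω×Iω) = (-0.7500, 0.4778, -0.6300)
new body rate ω' = (-0.7750, -1.1522, -0.5630)
2q̇ = q⊗(0,ω) = (0.7000000, 0.0000000, 0.5000000, -1.2000000)
q' = normalize(q + ½dt·q⊗(0,ω)) = (0.0349, 0.9973, 0.0249, -0.0598)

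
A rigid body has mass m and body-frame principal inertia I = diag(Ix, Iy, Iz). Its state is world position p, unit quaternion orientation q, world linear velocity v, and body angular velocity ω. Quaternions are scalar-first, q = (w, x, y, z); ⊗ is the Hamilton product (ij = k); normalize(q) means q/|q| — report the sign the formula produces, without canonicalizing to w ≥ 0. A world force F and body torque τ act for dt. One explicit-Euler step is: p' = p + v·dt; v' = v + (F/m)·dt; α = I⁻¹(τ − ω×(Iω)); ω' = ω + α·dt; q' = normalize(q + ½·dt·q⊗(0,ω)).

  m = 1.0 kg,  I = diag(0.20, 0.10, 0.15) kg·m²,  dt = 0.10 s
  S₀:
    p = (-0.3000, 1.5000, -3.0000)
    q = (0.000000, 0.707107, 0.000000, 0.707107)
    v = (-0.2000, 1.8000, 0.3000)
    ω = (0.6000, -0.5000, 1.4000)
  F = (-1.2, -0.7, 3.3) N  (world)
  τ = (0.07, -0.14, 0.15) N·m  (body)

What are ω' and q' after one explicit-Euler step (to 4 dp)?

ω' = (0.6525, -0.6820, 1.4800)
q' = (-0.0705, 0.7225, -0.0282, 0.6872)

angular accel α = (0.5250, -1.8200, 0.8000)
ω' = ω + α·dt = (0.6525, -0.6820, 1.4800)
Hamilton product q⊗(0,ω) = (-1.4142140, 0.3535535, -0.5656856, -0.3535535)
q + ½dt·q⊗(0,ω), renormalized = (-0.0705, 0.7225, -0.0282, 0.6872)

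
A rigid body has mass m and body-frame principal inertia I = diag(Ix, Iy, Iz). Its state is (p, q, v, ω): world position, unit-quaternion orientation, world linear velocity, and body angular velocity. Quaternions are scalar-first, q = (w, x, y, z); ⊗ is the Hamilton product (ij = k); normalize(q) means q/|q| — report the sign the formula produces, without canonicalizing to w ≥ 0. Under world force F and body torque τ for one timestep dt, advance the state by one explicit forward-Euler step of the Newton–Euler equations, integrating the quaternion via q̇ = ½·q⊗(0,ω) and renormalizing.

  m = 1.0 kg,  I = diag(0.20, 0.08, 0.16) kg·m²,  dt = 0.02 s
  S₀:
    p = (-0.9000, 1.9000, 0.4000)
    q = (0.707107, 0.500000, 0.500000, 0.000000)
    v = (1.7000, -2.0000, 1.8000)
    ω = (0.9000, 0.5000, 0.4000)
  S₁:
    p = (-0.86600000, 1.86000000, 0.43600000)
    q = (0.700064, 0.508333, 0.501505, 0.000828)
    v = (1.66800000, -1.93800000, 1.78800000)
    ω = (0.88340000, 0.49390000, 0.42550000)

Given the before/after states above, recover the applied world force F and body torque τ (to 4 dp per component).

F = (-1.6000, 3.1000, -0.6000)
τ = (-0.1500, -0.0100, 0.1500)

velocity change Δv = (-0.03200000, 0.06200000, -0.01200000)
m·(v₁−v₀)/dt = (-1.6000, 3.1000, -0.6000)
ω₁ − ω₀ = (-0.01660000, -0.00610000, 0.02550000)
precession coupling = (0.0160, 0.0144, -0.0540)
τ = I·(Δω/dt) + ω₀×(Iω₀) = (-0.1500, -0.0100, 0.1500)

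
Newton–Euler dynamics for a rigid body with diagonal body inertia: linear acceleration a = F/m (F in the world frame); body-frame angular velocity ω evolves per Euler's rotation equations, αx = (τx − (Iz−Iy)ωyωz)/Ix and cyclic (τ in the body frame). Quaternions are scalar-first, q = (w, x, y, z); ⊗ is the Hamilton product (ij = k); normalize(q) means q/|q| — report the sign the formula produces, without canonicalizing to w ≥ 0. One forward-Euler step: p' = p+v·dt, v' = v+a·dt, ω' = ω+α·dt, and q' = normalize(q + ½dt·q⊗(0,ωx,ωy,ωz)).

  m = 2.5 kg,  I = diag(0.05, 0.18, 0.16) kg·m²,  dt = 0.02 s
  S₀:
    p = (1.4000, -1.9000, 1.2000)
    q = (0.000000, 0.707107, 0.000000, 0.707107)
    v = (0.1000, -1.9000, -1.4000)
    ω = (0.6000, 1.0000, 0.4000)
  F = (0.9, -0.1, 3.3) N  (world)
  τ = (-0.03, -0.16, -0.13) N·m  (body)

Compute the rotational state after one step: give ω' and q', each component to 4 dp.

ω' = (0.5912, 0.9852, 0.3740)
q' = (-0.0071, 0.7000, 0.0014, 0.7141)

α = I⁻¹(τ − ω×Iω) = (-0.4400, -0.7422, -1.3000)
ω + α·dt = (0.5912, 0.9852, 0.3740)
q⊗(0,ω) = (-0.7071070, -0.7071070, 0.1414214, 0.7071070)
q + ½dt·q⊗(0,ω), renormalized = (-0.0071, 0.7000, 0.0014, 0.7141)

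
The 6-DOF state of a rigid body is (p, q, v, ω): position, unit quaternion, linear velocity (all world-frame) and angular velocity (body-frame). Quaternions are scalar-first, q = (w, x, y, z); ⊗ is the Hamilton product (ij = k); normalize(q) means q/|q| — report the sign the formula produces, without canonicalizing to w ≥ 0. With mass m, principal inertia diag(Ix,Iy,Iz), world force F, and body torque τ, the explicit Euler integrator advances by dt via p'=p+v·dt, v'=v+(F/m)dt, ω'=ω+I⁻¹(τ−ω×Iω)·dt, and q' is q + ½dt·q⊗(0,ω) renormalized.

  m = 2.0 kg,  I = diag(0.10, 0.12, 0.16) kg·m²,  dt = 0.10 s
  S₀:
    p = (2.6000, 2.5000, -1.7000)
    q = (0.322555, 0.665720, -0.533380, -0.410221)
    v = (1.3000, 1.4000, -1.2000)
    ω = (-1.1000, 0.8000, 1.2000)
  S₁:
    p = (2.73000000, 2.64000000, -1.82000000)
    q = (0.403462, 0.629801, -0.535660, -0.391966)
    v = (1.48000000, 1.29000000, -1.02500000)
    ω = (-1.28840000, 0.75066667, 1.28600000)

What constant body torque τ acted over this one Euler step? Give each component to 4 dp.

τ = (-0.1500, 0.0200, 0.1200)

ω₁ − ω₀ = (-0.18840000, -0.04933333, 0.08600000)
gyro term ω₀×Iω₀ = (0.0384, 0.0792, -0.0176)
τ = I·(Δω/dt) + ω₀×(Iω₀) = (-0.1500, 0.0200, 0.1200)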